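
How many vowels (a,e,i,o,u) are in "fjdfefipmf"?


Input: fjdfefipmf
Checking each character:
  'f' at position 0: consonant
  'j' at position 1: consonant
  'd' at position 2: consonant
  'f' at position 3: consonant
  'e' at position 4: vowel (running total: 1)
  'f' at position 5: consonant
  'i' at position 6: vowel (running total: 2)
  'p' at position 7: consonant
  'm' at position 8: consonant
  'f' at position 9: consonant
Total vowels: 2

2


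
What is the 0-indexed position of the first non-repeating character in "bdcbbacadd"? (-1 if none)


Input: bdcbbacadd
Character frequencies:
  'a': 2
  'b': 3
  'c': 2
  'd': 3
Scanning left to right for freq == 1:
  Position 0 ('b'): freq=3, skip
  Position 1 ('d'): freq=3, skip
  Position 2 ('c'): freq=2, skip
  Position 3 ('b'): freq=3, skip
  Position 4 ('b'): freq=3, skip
  Position 5 ('a'): freq=2, skip
  Position 6 ('c'): freq=2, skip
  Position 7 ('a'): freq=2, skip
  Position 8 ('d'): freq=3, skip
  Position 9 ('d'): freq=3, skip
  No unique character found => answer = -1

-1


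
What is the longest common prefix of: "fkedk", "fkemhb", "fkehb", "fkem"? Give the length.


Words: fkedk, fkemhb, fkehb, fkem
  Position 0: all 'f' => match
  Position 1: all 'k' => match
  Position 2: all 'e' => match
  Position 3: ('d', 'm', 'h', 'm') => mismatch, stop
LCP = "fke" (length 3)

3


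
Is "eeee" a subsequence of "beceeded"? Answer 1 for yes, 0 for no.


Check if "eeee" is a subsequence of "beceeded"
Greedy scan:
  Position 0 ('b'): no match needed
  Position 1 ('e'): matches sub[0] = 'e'
  Position 2 ('c'): no match needed
  Position 3 ('e'): matches sub[1] = 'e'
  Position 4 ('e'): matches sub[2] = 'e'
  Position 5 ('d'): no match needed
  Position 6 ('e'): matches sub[3] = 'e'
  Position 7 ('d'): no match needed
All 4 characters matched => is a subsequence

1


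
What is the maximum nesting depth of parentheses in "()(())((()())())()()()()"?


Input: "()(())((()())())()()()()"
Tracking depth:
  Position 0 '(': depth becomes 1
  Position 1 ')': depth becomes 0
  Position 2 '(': depth becomes 1
  Position 3 '(': depth becomes 2
  Position 4 ')': depth becomes 1
  Position 5 ')': depth becomes 0
  Position 6 '(': depth becomes 1
  Position 7 '(': depth becomes 2
  Position 8 '(': depth becomes 3
  Position 9 ')': depth becomes 2
  Position 10 '(': depth becomes 3
  Position 11 ')': depth becomes 2
  Position 12 ')': depth becomes 1
  Position 13 '(': depth becomes 2
  Position 14 ')': depth becomes 1
  Position 15 ')': depth becomes 0
  Position 16 '(': depth becomes 1
  Position 17 ')': depth becomes 0
  Position 18 '(': depth becomes 1
  Position 19 ')': depth becomes 0
  Position 20 '(': depth becomes 1
  Position 21 ')': depth becomes 0
  Position 22 '(': depth becomes 1
  Position 23 ')': depth becomes 0
Maximum depth reached: 3

3


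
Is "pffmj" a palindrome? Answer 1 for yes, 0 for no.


Input: pffmj
Reversed: jmffp
  Compare pos 0 ('p') with pos 4 ('j'): MISMATCH
  Compare pos 1 ('f') with pos 3 ('m'): MISMATCH
Result: not a palindrome

0


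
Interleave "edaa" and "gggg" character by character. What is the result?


Interleaving "edaa" and "gggg":
  Position 0: 'e' from first, 'g' from second => "eg"
  Position 1: 'd' from first, 'g' from second => "dg"
  Position 2: 'a' from first, 'g' from second => "ag"
  Position 3: 'a' from first, 'g' from second => "ag"
Result: egdgagag

egdgagag


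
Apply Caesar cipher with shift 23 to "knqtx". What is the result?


Caesar cipher: shift "knqtx" by 23
  'k' (pos 10) + 23 = pos 7 = 'h'
  'n' (pos 13) + 23 = pos 10 = 'k'
  'q' (pos 16) + 23 = pos 13 = 'n'
  't' (pos 19) + 23 = pos 16 = 'q'
  'x' (pos 23) + 23 = pos 20 = 'u'
Result: hknqu

hknqu


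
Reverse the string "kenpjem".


Input: kenpjem
Reading characters right to left:
  Position 6: 'm'
  Position 5: 'e'
  Position 4: 'j'
  Position 3: 'p'
  Position 2: 'n'
  Position 1: 'e'
  Position 0: 'k'
Reversed: mejpnek

mejpnek


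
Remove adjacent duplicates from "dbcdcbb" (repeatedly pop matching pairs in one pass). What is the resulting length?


Input: dbcdcbb
Stack-based adjacent duplicate removal:
  Read 'd': push. Stack: d
  Read 'b': push. Stack: db
  Read 'c': push. Stack: dbc
  Read 'd': push. Stack: dbcd
  Read 'c': push. Stack: dbcdc
  Read 'b': push. Stack: dbcdcb
  Read 'b': matches stack top 'b' => pop. Stack: dbcdc
Final stack: "dbcdc" (length 5)

5


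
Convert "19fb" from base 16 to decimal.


Input: "19fb" in base 16
Positional expansion:
  Digit '1' (value 1) x 16^3 = 4096
  Digit '9' (value 9) x 16^2 = 2304
  Digit 'f' (value 15) x 16^1 = 240
  Digit 'b' (value 11) x 16^0 = 11
Sum = 6651

6651


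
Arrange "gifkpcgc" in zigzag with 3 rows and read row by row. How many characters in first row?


Zigzag "gifkpcgc" into 3 rows:
Placing characters:
  'g' => row 0
  'i' => row 1
  'f' => row 2
  'k' => row 1
  'p' => row 0
  'c' => row 1
  'g' => row 2
  'c' => row 1
Rows:
  Row 0: "gp"
  Row 1: "ikcc"
  Row 2: "fg"
First row length: 2

2


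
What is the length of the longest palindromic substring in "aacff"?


Input: "aacff"
Checking substrings for palindromes:
  [0:2] "aa" (len 2) => palindrome
  [3:5] "ff" (len 2) => palindrome
Longest palindromic substring: "aa" with length 2

2


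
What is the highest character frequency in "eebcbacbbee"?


Input: eebcbacbbee
Character counts:
  'a': 1
  'b': 4
  'c': 2
  'e': 4
Maximum frequency: 4

4


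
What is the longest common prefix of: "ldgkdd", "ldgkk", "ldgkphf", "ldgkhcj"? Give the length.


Words: ldgkdd, ldgkk, ldgkphf, ldgkhcj
  Position 0: all 'l' => match
  Position 1: all 'd' => match
  Position 2: all 'g' => match
  Position 3: all 'k' => match
  Position 4: ('d', 'k', 'p', 'h') => mismatch, stop
LCP = "ldgk" (length 4)

4


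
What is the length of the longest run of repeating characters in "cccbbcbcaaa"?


Input: "cccbbcbcaaa"
Scanning for longest run:
  Position 1 ('c'): continues run of 'c', length=2
  Position 2 ('c'): continues run of 'c', length=3
  Position 3 ('b'): new char, reset run to 1
  Position 4 ('b'): continues run of 'b', length=2
  Position 5 ('c'): new char, reset run to 1
  Position 6 ('b'): new char, reset run to 1
  Position 7 ('c'): new char, reset run to 1
  Position 8 ('a'): new char, reset run to 1
  Position 9 ('a'): continues run of 'a', length=2
  Position 10 ('a'): continues run of 'a', length=3
Longest run: 'c' with length 3

3


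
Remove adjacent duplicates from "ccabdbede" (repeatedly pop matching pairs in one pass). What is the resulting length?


Input: ccabdbede
Stack-based adjacent duplicate removal:
  Read 'c': push. Stack: c
  Read 'c': matches stack top 'c' => pop. Stack: (empty)
  Read 'a': push. Stack: a
  Read 'b': push. Stack: ab
  Read 'd': push. Stack: abd
  Read 'b': push. Stack: abdb
  Read 'e': push. Stack: abdbe
  Read 'd': push. Stack: abdbed
  Read 'e': push. Stack: abdbede
Final stack: "abdbede" (length 7)

7


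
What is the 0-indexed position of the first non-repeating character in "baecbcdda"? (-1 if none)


Input: baecbcdda
Character frequencies:
  'a': 2
  'b': 2
  'c': 2
  'd': 2
  'e': 1
Scanning left to right for freq == 1:
  Position 0 ('b'): freq=2, skip
  Position 1 ('a'): freq=2, skip
  Position 2 ('e'): unique! => answer = 2

2


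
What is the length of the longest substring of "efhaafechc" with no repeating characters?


Input: "efhaafechc"
Sliding window (track last position of each char):
  Position 0 ('e'): window [0,0] length 1 -- new best
  Position 1 ('f'): window [0,1] length 2 -- new best
  Position 2 ('h'): window [0,2] length 3 -- new best
  Position 3 ('a'): window [0,3] length 4 -- new best
  Position 4 ('a'): repeat (last at 3), move window start to 4
  Position 4 ('a'): window [4,4] length 1
  Position 5 ('f'): window [4,5] length 2
  Position 6 ('e'): window [4,6] length 3
  Position 7 ('c'): window [4,7] length 4
  Position 8 ('h'): window [4,8] length 5 -- new best
  Position 9 ('c'): repeat (last at 7), move window start to 8
  Position 9 ('c'): window [8,9] length 2
Longest substring with no repeats: "afech" with length 5

5


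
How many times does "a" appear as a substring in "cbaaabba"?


Searching for "a" in "cbaaabba"
Scanning each position:
  Position 0: "c" => no
  Position 1: "b" => no
  Position 2: "a" => MATCH
  Position 3: "a" => MATCH
  Position 4: "a" => MATCH
  Position 5: "b" => no
  Position 6: "b" => no
  Position 7: "a" => MATCH
Total occurrences: 4

4


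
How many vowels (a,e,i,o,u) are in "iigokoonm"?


Input: iigokoonm
Checking each character:
  'i' at position 0: vowel (running total: 1)
  'i' at position 1: vowel (running total: 2)
  'g' at position 2: consonant
  'o' at position 3: vowel (running total: 3)
  'k' at position 4: consonant
  'o' at position 5: vowel (running total: 4)
  'o' at position 6: vowel (running total: 5)
  'n' at position 7: consonant
  'm' at position 8: consonant
Total vowels: 5

5


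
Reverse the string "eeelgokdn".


Input: eeelgokdn
Reading characters right to left:
  Position 8: 'n'
  Position 7: 'd'
  Position 6: 'k'
  Position 5: 'o'
  Position 4: 'g'
  Position 3: 'l'
  Position 2: 'e'
  Position 1: 'e'
  Position 0: 'e'
Reversed: ndkogleee

ndkogleee


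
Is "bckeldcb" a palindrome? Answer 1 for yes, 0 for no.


Input: bckeldcb
Reversed: bcdlekcb
  Compare pos 0 ('b') with pos 7 ('b'): match
  Compare pos 1 ('c') with pos 6 ('c'): match
  Compare pos 2 ('k') with pos 5 ('d'): MISMATCH
  Compare pos 3 ('e') with pos 4 ('l'): MISMATCH
Result: not a palindrome

0


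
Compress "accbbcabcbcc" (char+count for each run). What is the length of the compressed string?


Input: accbbcabcbcc
Runs:
  'a' x 1 => "a1"
  'c' x 2 => "c2"
  'b' x 2 => "b2"
  'c' x 1 => "c1"
  'a' x 1 => "a1"
  'b' x 1 => "b1"
  'c' x 1 => "c1"
  'b' x 1 => "b1"
  'c' x 2 => "c2"
Compressed: "a1c2b2c1a1b1c1b1c2"
Compressed length: 18

18


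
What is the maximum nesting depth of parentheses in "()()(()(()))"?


Input: "()()(()(()))"
Tracking depth:
  Position 0 '(': depth becomes 1
  Position 1 ')': depth becomes 0
  Position 2 '(': depth becomes 1
  Position 3 ')': depth becomes 0
  Position 4 '(': depth becomes 1
  Position 5 '(': depth becomes 2
  Position 6 ')': depth becomes 1
  Position 7 '(': depth becomes 2
  Position 8 '(': depth becomes 3
  Position 9 ')': depth becomes 2
  Position 10 ')': depth becomes 1
  Position 11 ')': depth becomes 0
Maximum depth reached: 3

3


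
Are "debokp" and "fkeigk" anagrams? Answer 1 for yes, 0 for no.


Strings: "debokp", "fkeigk"
Sorted first:  bdekop
Sorted second: efgikk
Differ at position 0: 'b' vs 'e' => not anagrams

0


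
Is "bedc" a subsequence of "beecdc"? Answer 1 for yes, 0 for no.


Check if "bedc" is a subsequence of "beecdc"
Greedy scan:
  Position 0 ('b'): matches sub[0] = 'b'
  Position 1 ('e'): matches sub[1] = 'e'
  Position 2 ('e'): no match needed
  Position 3 ('c'): no match needed
  Position 4 ('d'): matches sub[2] = 'd'
  Position 5 ('c'): matches sub[3] = 'c'
All 4 characters matched => is a subsequence

1


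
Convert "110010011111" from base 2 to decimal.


Input: "110010011111" in base 2
Positional expansion:
  Digit '1' (value 1) x 2^11 = 2048
  Digit '1' (value 1) x 2^10 = 1024
  Digit '0' (value 0) x 2^9 = 0
  Digit '0' (value 0) x 2^8 = 0
  Digit '1' (value 1) x 2^7 = 128
  Digit '0' (value 0) x 2^6 = 0
  Digit '0' (value 0) x 2^5 = 0
  Digit '1' (value 1) x 2^4 = 16
  Digit '1' (value 1) x 2^3 = 8
  Digit '1' (value 1) x 2^2 = 4
  Digit '1' (value 1) x 2^1 = 2
  Digit '1' (value 1) x 2^0 = 1
Sum = 3231

3231


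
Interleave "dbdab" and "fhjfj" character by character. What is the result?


Interleaving "dbdab" and "fhjfj":
  Position 0: 'd' from first, 'f' from second => "df"
  Position 1: 'b' from first, 'h' from second => "bh"
  Position 2: 'd' from first, 'j' from second => "dj"
  Position 3: 'a' from first, 'f' from second => "af"
  Position 4: 'b' from first, 'j' from second => "bj"
Result: dfbhdjafbj

dfbhdjafbj


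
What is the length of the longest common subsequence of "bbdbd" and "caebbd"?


LCS of "bbdbd" and "caebbd"
DP table:
           c    a    e    b    b    d
      0    0    0    0    0    0    0
  b   0    0    0    0    1    1    1
  b   0    0    0    0    1    2    2
  d   0    0    0    0    1    2    3
  b   0    0    0    0    1    2    3
  d   0    0    0    0    1    2    3
LCS length = dp[5][6] = 3

3


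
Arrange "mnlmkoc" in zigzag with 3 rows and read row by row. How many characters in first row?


Zigzag "mnlmkoc" into 3 rows:
Placing characters:
  'm' => row 0
  'n' => row 1
  'l' => row 2
  'm' => row 1
  'k' => row 0
  'o' => row 1
  'c' => row 2
Rows:
  Row 0: "mk"
  Row 1: "nmo"
  Row 2: "lc"
First row length: 2

2


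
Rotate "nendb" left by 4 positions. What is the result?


Input: "nendb", rotate left by 4
First 4 characters: "nend"
Remaining characters: "b"
Concatenate remaining + first: "b" + "nend" = "bnend"

bnend


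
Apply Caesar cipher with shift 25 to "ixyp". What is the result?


Caesar cipher: shift "ixyp" by 25
  'i' (pos 8) + 25 = pos 7 = 'h'
  'x' (pos 23) + 25 = pos 22 = 'w'
  'y' (pos 24) + 25 = pos 23 = 'x'
  'p' (pos 15) + 25 = pos 14 = 'o'
Result: hwxo

hwxo


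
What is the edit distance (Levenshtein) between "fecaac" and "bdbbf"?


Computing edit distance: "fecaac" -> "bdbbf"
DP table:
           b    d    b    b    f
      0    1    2    3    4    5
  f   1    1    2    3    4    4
  e   2    2    2    3    4    5
  c   3    3    3    3    4    5
  a   4    4    4    4    4    5
  a   5    5    5    5    5    5
  c   6    6    6    6    6    6
Edit distance = dp[6][5] = 6

6


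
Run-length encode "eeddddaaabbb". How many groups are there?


Input: eeddddaaabbb
Scanning for consecutive runs:
  Group 1: 'e' x 2 (positions 0-1)
  Group 2: 'd' x 4 (positions 2-5)
  Group 3: 'a' x 3 (positions 6-8)
  Group 4: 'b' x 3 (positions 9-11)
Total groups: 4

4


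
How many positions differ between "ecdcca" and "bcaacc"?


Comparing "ecdcca" and "bcaacc" position by position:
  Position 0: 'e' vs 'b' => DIFFER
  Position 1: 'c' vs 'c' => same
  Position 2: 'd' vs 'a' => DIFFER
  Position 3: 'c' vs 'a' => DIFFER
  Position 4: 'c' vs 'c' => same
  Position 5: 'a' vs 'c' => DIFFER
Positions that differ: 4

4


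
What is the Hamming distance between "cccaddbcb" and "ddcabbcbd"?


Comparing "cccaddbcb" and "ddcabbcbd" position by position:
  Position 0: 'c' vs 'd' => differ
  Position 1: 'c' vs 'd' => differ
  Position 2: 'c' vs 'c' => same
  Position 3: 'a' vs 'a' => same
  Position 4: 'd' vs 'b' => differ
  Position 5: 'd' vs 'b' => differ
  Position 6: 'b' vs 'c' => differ
  Position 7: 'c' vs 'b' => differ
  Position 8: 'b' vs 'd' => differ
Total differences (Hamming distance): 7

7


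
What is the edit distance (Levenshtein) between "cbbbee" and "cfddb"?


Computing edit distance: "cbbbee" -> "cfddb"
DP table:
           c    f    d    d    b
      0    1    2    3    4    5
  c   1    0    1    2    3    4
  b   2    1    1    2    3    3
  b   3    2    2    2    3    3
  b   4    3    3    3    3    3
  e   5    4    4    4    4    4
  e   6    5    5    5    5    5
Edit distance = dp[6][5] = 5

5


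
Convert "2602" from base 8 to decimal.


Input: "2602" in base 8
Positional expansion:
  Digit '2' (value 2) x 8^3 = 1024
  Digit '6' (value 6) x 8^2 = 384
  Digit '0' (value 0) x 8^1 = 0
  Digit '2' (value 2) x 8^0 = 2
Sum = 1410

1410


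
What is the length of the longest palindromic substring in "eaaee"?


Input: "eaaee"
Checking substrings for palindromes:
  [0:4] "eaae" (len 4) => palindrome
  [1:3] "aa" (len 2) => palindrome
  [3:5] "ee" (len 2) => palindrome
Longest palindromic substring: "eaae" with length 4

4


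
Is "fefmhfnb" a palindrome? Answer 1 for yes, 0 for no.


Input: fefmhfnb
Reversed: bnfhmfef
  Compare pos 0 ('f') with pos 7 ('b'): MISMATCH
  Compare pos 1 ('e') with pos 6 ('n'): MISMATCH
  Compare pos 2 ('f') with pos 5 ('f'): match
  Compare pos 3 ('m') with pos 4 ('h'): MISMATCH
Result: not a palindrome

0


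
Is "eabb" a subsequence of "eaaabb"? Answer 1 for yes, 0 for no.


Check if "eabb" is a subsequence of "eaaabb"
Greedy scan:
  Position 0 ('e'): matches sub[0] = 'e'
  Position 1 ('a'): matches sub[1] = 'a'
  Position 2 ('a'): no match needed
  Position 3 ('a'): no match needed
  Position 4 ('b'): matches sub[2] = 'b'
  Position 5 ('b'): matches sub[3] = 'b'
All 4 characters matched => is a subsequence

1


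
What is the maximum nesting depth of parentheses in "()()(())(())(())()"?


Input: "()()(())(())(())()"
Tracking depth:
  Position 0 '(': depth becomes 1
  Position 1 ')': depth becomes 0
  Position 2 '(': depth becomes 1
  Position 3 ')': depth becomes 0
  Position 4 '(': depth becomes 1
  Position 5 '(': depth becomes 2
  Position 6 ')': depth becomes 1
  Position 7 ')': depth becomes 0
  Position 8 '(': depth becomes 1
  Position 9 '(': depth becomes 2
  Position 10 ')': depth becomes 1
  Position 11 ')': depth becomes 0
  Position 12 '(': depth becomes 1
  Position 13 '(': depth becomes 2
  Position 14 ')': depth becomes 1
  Position 15 ')': depth becomes 0
  Position 16 '(': depth becomes 1
  Position 17 ')': depth becomes 0
Maximum depth reached: 2

2


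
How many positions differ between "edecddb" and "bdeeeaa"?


Comparing "edecddb" and "bdeeeaa" position by position:
  Position 0: 'e' vs 'b' => DIFFER
  Position 1: 'd' vs 'd' => same
  Position 2: 'e' vs 'e' => same
  Position 3: 'c' vs 'e' => DIFFER
  Position 4: 'd' vs 'e' => DIFFER
  Position 5: 'd' vs 'a' => DIFFER
  Position 6: 'b' vs 'a' => DIFFER
Positions that differ: 5

5


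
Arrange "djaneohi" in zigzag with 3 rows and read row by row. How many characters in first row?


Zigzag "djaneohi" into 3 rows:
Placing characters:
  'd' => row 0
  'j' => row 1
  'a' => row 2
  'n' => row 1
  'e' => row 0
  'o' => row 1
  'h' => row 2
  'i' => row 1
Rows:
  Row 0: "de"
  Row 1: "jnoi"
  Row 2: "ah"
First row length: 2

2


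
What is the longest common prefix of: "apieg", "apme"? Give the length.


Words: apieg, apme
  Position 0: all 'a' => match
  Position 1: all 'p' => match
  Position 2: ('i', 'm') => mismatch, stop
LCP = "ap" (length 2)

2


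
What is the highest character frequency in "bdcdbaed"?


Input: bdcdbaed
Character counts:
  'a': 1
  'b': 2
  'c': 1
  'd': 3
  'e': 1
Maximum frequency: 3

3


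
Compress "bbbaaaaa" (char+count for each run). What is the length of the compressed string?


Input: bbbaaaaa
Runs:
  'b' x 3 => "b3"
  'a' x 5 => "a5"
Compressed: "b3a5"
Compressed length: 4

4


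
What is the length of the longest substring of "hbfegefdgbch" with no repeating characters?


Input: "hbfegefdgbch"
Sliding window (track last position of each char):
  Position 0 ('h'): window [0,0] length 1 -- new best
  Position 1 ('b'): window [0,1] length 2 -- new best
  Position 2 ('f'): window [0,2] length 3 -- new best
  Position 3 ('e'): window [0,3] length 4 -- new best
  Position 4 ('g'): window [0,4] length 5 -- new best
  Position 5 ('e'): repeat (last at 3), move window start to 4
  Position 5 ('e'): window [4,5] length 2
  Position 6 ('f'): window [4,6] length 3
  Position 7 ('d'): window [4,7] length 4
  Position 8 ('g'): repeat (last at 4), move window start to 5
  Position 8 ('g'): window [5,8] length 4
  Position 9 ('b'): window [5,9] length 5
  Position 10 ('c'): window [5,10] length 6 -- new best
  Position 11 ('h'): window [5,11] length 7 -- new best
Longest substring with no repeats: "efdgbch" with length 7

7


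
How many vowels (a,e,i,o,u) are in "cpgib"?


Input: cpgib
Checking each character:
  'c' at position 0: consonant
  'p' at position 1: consonant
  'g' at position 2: consonant
  'i' at position 3: vowel (running total: 1)
  'b' at position 4: consonant
Total vowels: 1

1


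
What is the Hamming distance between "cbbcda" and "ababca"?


Comparing "cbbcda" and "ababca" position by position:
  Position 0: 'c' vs 'a' => differ
  Position 1: 'b' vs 'b' => same
  Position 2: 'b' vs 'a' => differ
  Position 3: 'c' vs 'b' => differ
  Position 4: 'd' vs 'c' => differ
  Position 5: 'a' vs 'a' => same
Total differences (Hamming distance): 4

4


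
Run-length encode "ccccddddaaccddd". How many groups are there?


Input: ccccddddaaccddd
Scanning for consecutive runs:
  Group 1: 'c' x 4 (positions 0-3)
  Group 2: 'd' x 4 (positions 4-7)
  Group 3: 'a' x 2 (positions 8-9)
  Group 4: 'c' x 2 (positions 10-11)
  Group 5: 'd' x 3 (positions 12-14)
Total groups: 5

5


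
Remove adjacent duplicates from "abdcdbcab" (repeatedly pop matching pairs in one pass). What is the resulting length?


Input: abdcdbcab
Stack-based adjacent duplicate removal:
  Read 'a': push. Stack: a
  Read 'b': push. Stack: ab
  Read 'd': push. Stack: abd
  Read 'c': push. Stack: abdc
  Read 'd': push. Stack: abdcd
  Read 'b': push. Stack: abdcdb
  Read 'c': push. Stack: abdcdbc
  Read 'a': push. Stack: abdcdbca
  Read 'b': push. Stack: abdcdbcab
Final stack: "abdcdbcab" (length 9)

9


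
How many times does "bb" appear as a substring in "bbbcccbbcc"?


Searching for "bb" in "bbbcccbbcc"
Scanning each position:
  Position 0: "bb" => MATCH
  Position 1: "bb" => MATCH
  Position 2: "bc" => no
  Position 3: "cc" => no
  Position 4: "cc" => no
  Position 5: "cb" => no
  Position 6: "bb" => MATCH
  Position 7: "bc" => no
  Position 8: "cc" => no
Total occurrences: 3

3


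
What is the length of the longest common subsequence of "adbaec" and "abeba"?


LCS of "adbaec" and "abeba"
DP table:
           a    b    e    b    a
      0    0    0    0    0    0
  a   0    1    1    1    1    1
  d   0    1    1    1    1    1
  b   0    1    2    2    2    2
  a   0    1    2    2    2    3
  e   0    1    2    3    3    3
  c   0    1    2    3    3    3
LCS length = dp[6][5] = 3

3


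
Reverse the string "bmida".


Input: bmida
Reading characters right to left:
  Position 4: 'a'
  Position 3: 'd'
  Position 2: 'i'
  Position 1: 'm'
  Position 0: 'b'
Reversed: adimb

adimb


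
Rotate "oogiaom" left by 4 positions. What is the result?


Input: "oogiaom", rotate left by 4
First 4 characters: "oogi"
Remaining characters: "aom"
Concatenate remaining + first: "aom" + "oogi" = "aomoogi"

aomoogi


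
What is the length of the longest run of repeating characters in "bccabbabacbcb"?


Input: "bccabbabacbcb"
Scanning for longest run:
  Position 1 ('c'): new char, reset run to 1
  Position 2 ('c'): continues run of 'c', length=2
  Position 3 ('a'): new char, reset run to 1
  Position 4 ('b'): new char, reset run to 1
  Position 5 ('b'): continues run of 'b', length=2
  Position 6 ('a'): new char, reset run to 1
  Position 7 ('b'): new char, reset run to 1
  Position 8 ('a'): new char, reset run to 1
  Position 9 ('c'): new char, reset run to 1
  Position 10 ('b'): new char, reset run to 1
  Position 11 ('c'): new char, reset run to 1
  Position 12 ('b'): new char, reset run to 1
Longest run: 'c' with length 2

2


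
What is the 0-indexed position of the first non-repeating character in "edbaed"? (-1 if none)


Input: edbaed
Character frequencies:
  'a': 1
  'b': 1
  'd': 2
  'e': 2
Scanning left to right for freq == 1:
  Position 0 ('e'): freq=2, skip
  Position 1 ('d'): freq=2, skip
  Position 2 ('b'): unique! => answer = 2

2


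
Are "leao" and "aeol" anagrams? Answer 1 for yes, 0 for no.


Strings: "leao", "aeol"
Sorted first:  aelo
Sorted second: aelo
Sorted forms match => anagrams

1


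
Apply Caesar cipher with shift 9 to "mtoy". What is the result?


Caesar cipher: shift "mtoy" by 9
  'm' (pos 12) + 9 = pos 21 = 'v'
  't' (pos 19) + 9 = pos 2 = 'c'
  'o' (pos 14) + 9 = pos 23 = 'x'
  'y' (pos 24) + 9 = pos 7 = 'h'
Result: vcxh

vcxh


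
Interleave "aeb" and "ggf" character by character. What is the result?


Interleaving "aeb" and "ggf":
  Position 0: 'a' from first, 'g' from second => "ag"
  Position 1: 'e' from first, 'g' from second => "eg"
  Position 2: 'b' from first, 'f' from second => "bf"
Result: agegbf

agegbf


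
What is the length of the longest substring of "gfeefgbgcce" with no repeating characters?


Input: "gfeefgbgcce"
Sliding window (track last position of each char):
  Position 0 ('g'): window [0,0] length 1 -- new best
  Position 1 ('f'): window [0,1] length 2 -- new best
  Position 2 ('e'): window [0,2] length 3 -- new best
  Position 3 ('e'): repeat (last at 2), move window start to 3
  Position 3 ('e'): window [3,3] length 1
  Position 4 ('f'): window [3,4] length 2
  Position 5 ('g'): window [3,5] length 3
  Position 6 ('b'): window [3,6] length 4 -- new best
  Position 7 ('g'): repeat (last at 5), move window start to 6
  Position 7 ('g'): window [6,7] length 2
  Position 8 ('c'): window [6,8] length 3
  Position 9 ('c'): repeat (last at 8), move window start to 9
  Position 9 ('c'): window [9,9] length 1
  Position 10 ('e'): window [9,10] length 2
Longest substring with no repeats: "efgb" with length 4

4


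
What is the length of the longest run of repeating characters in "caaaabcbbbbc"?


Input: "caaaabcbbbbc"
Scanning for longest run:
  Position 1 ('a'): new char, reset run to 1
  Position 2 ('a'): continues run of 'a', length=2
  Position 3 ('a'): continues run of 'a', length=3
  Position 4 ('a'): continues run of 'a', length=4
  Position 5 ('b'): new char, reset run to 1
  Position 6 ('c'): new char, reset run to 1
  Position 7 ('b'): new char, reset run to 1
  Position 8 ('b'): continues run of 'b', length=2
  Position 9 ('b'): continues run of 'b', length=3
  Position 10 ('b'): continues run of 'b', length=4
  Position 11 ('c'): new char, reset run to 1
Longest run: 'a' with length 4

4


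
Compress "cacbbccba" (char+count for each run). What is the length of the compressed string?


Input: cacbbccba
Runs:
  'c' x 1 => "c1"
  'a' x 1 => "a1"
  'c' x 1 => "c1"
  'b' x 2 => "b2"
  'c' x 2 => "c2"
  'b' x 1 => "b1"
  'a' x 1 => "a1"
Compressed: "c1a1c1b2c2b1a1"
Compressed length: 14

14


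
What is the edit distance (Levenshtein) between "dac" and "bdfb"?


Computing edit distance: "dac" -> "bdfb"
DP table:
           b    d    f    b
      0    1    2    3    4
  d   1    1    1    2    3
  a   2    2    2    2    3
  c   3    3    3    3    3
Edit distance = dp[3][4] = 3

3


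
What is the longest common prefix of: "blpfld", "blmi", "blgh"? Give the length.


Words: blpfld, blmi, blgh
  Position 0: all 'b' => match
  Position 1: all 'l' => match
  Position 2: ('p', 'm', 'g') => mismatch, stop
LCP = "bl" (length 2)

2


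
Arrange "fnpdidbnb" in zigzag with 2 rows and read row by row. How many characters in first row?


Zigzag "fnpdidbnb" into 2 rows:
Placing characters:
  'f' => row 0
  'n' => row 1
  'p' => row 0
  'd' => row 1
  'i' => row 0
  'd' => row 1
  'b' => row 0
  'n' => row 1
  'b' => row 0
Rows:
  Row 0: "fpibb"
  Row 1: "nddn"
First row length: 5

5


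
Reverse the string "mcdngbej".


Input: mcdngbej
Reading characters right to left:
  Position 7: 'j'
  Position 6: 'e'
  Position 5: 'b'
  Position 4: 'g'
  Position 3: 'n'
  Position 2: 'd'
  Position 1: 'c'
  Position 0: 'm'
Reversed: jebgndcm

jebgndcm


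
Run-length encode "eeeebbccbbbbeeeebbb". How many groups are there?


Input: eeeebbccbbbbeeeebbb
Scanning for consecutive runs:
  Group 1: 'e' x 4 (positions 0-3)
  Group 2: 'b' x 2 (positions 4-5)
  Group 3: 'c' x 2 (positions 6-7)
  Group 4: 'b' x 4 (positions 8-11)
  Group 5: 'e' x 4 (positions 12-15)
  Group 6: 'b' x 3 (positions 16-18)
Total groups: 6

6


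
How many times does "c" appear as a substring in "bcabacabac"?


Searching for "c" in "bcabacabac"
Scanning each position:
  Position 0: "b" => no
  Position 1: "c" => MATCH
  Position 2: "a" => no
  Position 3: "b" => no
  Position 4: "a" => no
  Position 5: "c" => MATCH
  Position 6: "a" => no
  Position 7: "b" => no
  Position 8: "a" => no
  Position 9: "c" => MATCH
Total occurrences: 3

3


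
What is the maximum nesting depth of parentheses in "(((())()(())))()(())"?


Input: "(((())()(())))()(())"
Tracking depth:
  Position 0 '(': depth becomes 1
  Position 1 '(': depth becomes 2
  Position 2 '(': depth becomes 3
  Position 3 '(': depth becomes 4
  Position 4 ')': depth becomes 3
  Position 5 ')': depth becomes 2
  Position 6 '(': depth becomes 3
  Position 7 ')': depth becomes 2
  Position 8 '(': depth becomes 3
  Position 9 '(': depth becomes 4
  Position 10 ')': depth becomes 3
  Position 11 ')': depth becomes 2
  Position 12 ')': depth becomes 1
  Position 13 ')': depth becomes 0
  Position 14 '(': depth becomes 1
  Position 15 ')': depth becomes 0
  Position 16 '(': depth becomes 1
  Position 17 '(': depth becomes 2
  Position 18 ')': depth becomes 1
  Position 19 ')': depth becomes 0
Maximum depth reached: 4

4


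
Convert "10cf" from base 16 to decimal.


Input: "10cf" in base 16
Positional expansion:
  Digit '1' (value 1) x 16^3 = 4096
  Digit '0' (value 0) x 16^2 = 0
  Digit 'c' (value 12) x 16^1 = 192
  Digit 'f' (value 15) x 16^0 = 15
Sum = 4303

4303


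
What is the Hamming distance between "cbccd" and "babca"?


Comparing "cbccd" and "babca" position by position:
  Position 0: 'c' vs 'b' => differ
  Position 1: 'b' vs 'a' => differ
  Position 2: 'c' vs 'b' => differ
  Position 3: 'c' vs 'c' => same
  Position 4: 'd' vs 'a' => differ
Total differences (Hamming distance): 4

4


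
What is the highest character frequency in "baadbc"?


Input: baadbc
Character counts:
  'a': 2
  'b': 2
  'c': 1
  'd': 1
Maximum frequency: 2

2


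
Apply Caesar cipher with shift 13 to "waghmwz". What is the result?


Caesar cipher: shift "waghmwz" by 13
  'w' (pos 22) + 13 = pos 9 = 'j'
  'a' (pos 0) + 13 = pos 13 = 'n'
  'g' (pos 6) + 13 = pos 19 = 't'
  'h' (pos 7) + 13 = pos 20 = 'u'
  'm' (pos 12) + 13 = pos 25 = 'z'
  'w' (pos 22) + 13 = pos 9 = 'j'
  'z' (pos 25) + 13 = pos 12 = 'm'
Result: jntuzjm

jntuzjm


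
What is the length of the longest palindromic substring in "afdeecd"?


Input: "afdeecd"
Checking substrings for palindromes:
  [3:5] "ee" (len 2) => palindrome
Longest palindromic substring: "ee" with length 2

2


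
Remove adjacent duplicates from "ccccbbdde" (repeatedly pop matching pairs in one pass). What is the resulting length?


Input: ccccbbdde
Stack-based adjacent duplicate removal:
  Read 'c': push. Stack: c
  Read 'c': matches stack top 'c' => pop. Stack: (empty)
  Read 'c': push. Stack: c
  Read 'c': matches stack top 'c' => pop. Stack: (empty)
  Read 'b': push. Stack: b
  Read 'b': matches stack top 'b' => pop. Stack: (empty)
  Read 'd': push. Stack: d
  Read 'd': matches stack top 'd' => pop. Stack: (empty)
  Read 'e': push. Stack: e
Final stack: "e" (length 1)

1


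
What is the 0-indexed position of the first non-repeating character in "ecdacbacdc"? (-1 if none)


Input: ecdacbacdc
Character frequencies:
  'a': 2
  'b': 1
  'c': 4
  'd': 2
  'e': 1
Scanning left to right for freq == 1:
  Position 0 ('e'): unique! => answer = 0

0


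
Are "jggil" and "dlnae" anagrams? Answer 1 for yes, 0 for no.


Strings: "jggil", "dlnae"
Sorted first:  ggijl
Sorted second: adeln
Differ at position 0: 'g' vs 'a' => not anagrams

0


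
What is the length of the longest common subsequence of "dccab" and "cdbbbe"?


LCS of "dccab" and "cdbbbe"
DP table:
           c    d    b    b    b    e
      0    0    0    0    0    0    0
  d   0    0    1    1    1    1    1
  c   0    1    1    1    1    1    1
  c   0    1    1    1    1    1    1
  a   0    1    1    1    1    1    1
  b   0    1    1    2    2    2    2
LCS length = dp[5][6] = 2

2


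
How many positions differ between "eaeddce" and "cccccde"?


Comparing "eaeddce" and "cccccde" position by position:
  Position 0: 'e' vs 'c' => DIFFER
  Position 1: 'a' vs 'c' => DIFFER
  Position 2: 'e' vs 'c' => DIFFER
  Position 3: 'd' vs 'c' => DIFFER
  Position 4: 'd' vs 'c' => DIFFER
  Position 5: 'c' vs 'd' => DIFFER
  Position 6: 'e' vs 'e' => same
Positions that differ: 6

6


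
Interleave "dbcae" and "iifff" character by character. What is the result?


Interleaving "dbcae" and "iifff":
  Position 0: 'd' from first, 'i' from second => "di"
  Position 1: 'b' from first, 'i' from second => "bi"
  Position 2: 'c' from first, 'f' from second => "cf"
  Position 3: 'a' from first, 'f' from second => "af"
  Position 4: 'e' from first, 'f' from second => "ef"
Result: dibicfafef

dibicfafef


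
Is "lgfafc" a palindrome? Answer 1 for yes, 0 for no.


Input: lgfafc
Reversed: cfafgl
  Compare pos 0 ('l') with pos 5 ('c'): MISMATCH
  Compare pos 1 ('g') with pos 4 ('f'): MISMATCH
  Compare pos 2 ('f') with pos 3 ('a'): MISMATCH
Result: not a palindrome

0


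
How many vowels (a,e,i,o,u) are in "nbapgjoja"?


Input: nbapgjoja
Checking each character:
  'n' at position 0: consonant
  'b' at position 1: consonant
  'a' at position 2: vowel (running total: 1)
  'p' at position 3: consonant
  'g' at position 4: consonant
  'j' at position 5: consonant
  'o' at position 6: vowel (running total: 2)
  'j' at position 7: consonant
  'a' at position 8: vowel (running total: 3)
Total vowels: 3

3


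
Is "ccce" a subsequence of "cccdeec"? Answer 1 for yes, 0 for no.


Check if "ccce" is a subsequence of "cccdeec"
Greedy scan:
  Position 0 ('c'): matches sub[0] = 'c'
  Position 1 ('c'): matches sub[1] = 'c'
  Position 2 ('c'): matches sub[2] = 'c'
  Position 3 ('d'): no match needed
  Position 4 ('e'): matches sub[3] = 'e'
  Position 5 ('e'): no match needed
  Position 6 ('c'): no match needed
All 4 characters matched => is a subsequence

1


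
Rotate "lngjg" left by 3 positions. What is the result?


Input: "lngjg", rotate left by 3
First 3 characters: "lng"
Remaining characters: "jg"
Concatenate remaining + first: "jg" + "lng" = "jglng"

jglng


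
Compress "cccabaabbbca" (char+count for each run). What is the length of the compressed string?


Input: cccabaabbbca
Runs:
  'c' x 3 => "c3"
  'a' x 1 => "a1"
  'b' x 1 => "b1"
  'a' x 2 => "a2"
  'b' x 3 => "b3"
  'c' x 1 => "c1"
  'a' x 1 => "a1"
Compressed: "c3a1b1a2b3c1a1"
Compressed length: 14

14


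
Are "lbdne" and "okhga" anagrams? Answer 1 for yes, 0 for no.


Strings: "lbdne", "okhga"
Sorted first:  bdeln
Sorted second: aghko
Differ at position 0: 'b' vs 'a' => not anagrams

0


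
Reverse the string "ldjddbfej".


Input: ldjddbfej
Reading characters right to left:
  Position 8: 'j'
  Position 7: 'e'
  Position 6: 'f'
  Position 5: 'b'
  Position 4: 'd'
  Position 3: 'd'
  Position 2: 'j'
  Position 1: 'd'
  Position 0: 'l'
Reversed: jefbddjdl

jefbddjdl


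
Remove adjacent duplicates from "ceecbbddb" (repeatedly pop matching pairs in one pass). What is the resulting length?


Input: ceecbbddb
Stack-based adjacent duplicate removal:
  Read 'c': push. Stack: c
  Read 'e': push. Stack: ce
  Read 'e': matches stack top 'e' => pop. Stack: c
  Read 'c': matches stack top 'c' => pop. Stack: (empty)
  Read 'b': push. Stack: b
  Read 'b': matches stack top 'b' => pop. Stack: (empty)
  Read 'd': push. Stack: d
  Read 'd': matches stack top 'd' => pop. Stack: (empty)
  Read 'b': push. Stack: b
Final stack: "b" (length 1)

1


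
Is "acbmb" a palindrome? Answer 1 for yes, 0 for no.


Input: acbmb
Reversed: bmbca
  Compare pos 0 ('a') with pos 4 ('b'): MISMATCH
  Compare pos 1 ('c') with pos 3 ('m'): MISMATCH
Result: not a palindrome

0


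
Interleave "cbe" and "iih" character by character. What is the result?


Interleaving "cbe" and "iih":
  Position 0: 'c' from first, 'i' from second => "ci"
  Position 1: 'b' from first, 'i' from second => "bi"
  Position 2: 'e' from first, 'h' from second => "eh"
Result: cibieh

cibieh


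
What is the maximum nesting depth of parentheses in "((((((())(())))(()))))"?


Input: "((((((())(())))(()))))"
Tracking depth:
  Position 0 '(': depth becomes 1
  Position 1 '(': depth becomes 2
  Position 2 '(': depth becomes 3
  Position 3 '(': depth becomes 4
  Position 4 '(': depth becomes 5
  Position 5 '(': depth becomes 6
  Position 6 '(': depth becomes 7
  Position 7 ')': depth becomes 6
  Position 8 ')': depth becomes 5
  Position 9 '(': depth becomes 6
  Position 10 '(': depth becomes 7
  Position 11 ')': depth becomes 6
  Position 12 ')': depth becomes 5
  Position 13 ')': depth becomes 4
  Position 14 ')': depth becomes 3
  Position 15 '(': depth becomes 4
  Position 16 '(': depth becomes 5
  Position 17 ')': depth becomes 4
  Position 18 ')': depth becomes 3
  Position 19 ')': depth becomes 2
  Position 20 ')': depth becomes 1
  Position 21 ')': depth becomes 0
Maximum depth reached: 7

7


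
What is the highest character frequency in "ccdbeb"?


Input: ccdbeb
Character counts:
  'b': 2
  'c': 2
  'd': 1
  'e': 1
Maximum frequency: 2

2


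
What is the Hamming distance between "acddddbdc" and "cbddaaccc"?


Comparing "acddddbdc" and "cbddaaccc" position by position:
  Position 0: 'a' vs 'c' => differ
  Position 1: 'c' vs 'b' => differ
  Position 2: 'd' vs 'd' => same
  Position 3: 'd' vs 'd' => same
  Position 4: 'd' vs 'a' => differ
  Position 5: 'd' vs 'a' => differ
  Position 6: 'b' vs 'c' => differ
  Position 7: 'd' vs 'c' => differ
  Position 8: 'c' vs 'c' => same
Total differences (Hamming distance): 6

6


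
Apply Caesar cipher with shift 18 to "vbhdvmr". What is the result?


Caesar cipher: shift "vbhdvmr" by 18
  'v' (pos 21) + 18 = pos 13 = 'n'
  'b' (pos 1) + 18 = pos 19 = 't'
  'h' (pos 7) + 18 = pos 25 = 'z'
  'd' (pos 3) + 18 = pos 21 = 'v'
  'v' (pos 21) + 18 = pos 13 = 'n'
  'm' (pos 12) + 18 = pos 4 = 'e'
  'r' (pos 17) + 18 = pos 9 = 'j'
Result: ntzvnej

ntzvnej


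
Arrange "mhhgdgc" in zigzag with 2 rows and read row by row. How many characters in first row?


Zigzag "mhhgdgc" into 2 rows:
Placing characters:
  'm' => row 0
  'h' => row 1
  'h' => row 0
  'g' => row 1
  'd' => row 0
  'g' => row 1
  'c' => row 0
Rows:
  Row 0: "mhdc"
  Row 1: "hgg"
First row length: 4

4


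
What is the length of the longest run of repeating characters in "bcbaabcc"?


Input: "bcbaabcc"
Scanning for longest run:
  Position 1 ('c'): new char, reset run to 1
  Position 2 ('b'): new char, reset run to 1
  Position 3 ('a'): new char, reset run to 1
  Position 4 ('a'): continues run of 'a', length=2
  Position 5 ('b'): new char, reset run to 1
  Position 6 ('c'): new char, reset run to 1
  Position 7 ('c'): continues run of 'c', length=2
Longest run: 'a' with length 2

2


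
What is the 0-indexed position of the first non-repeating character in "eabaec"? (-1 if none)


Input: eabaec
Character frequencies:
  'a': 2
  'b': 1
  'c': 1
  'e': 2
Scanning left to right for freq == 1:
  Position 0 ('e'): freq=2, skip
  Position 1 ('a'): freq=2, skip
  Position 2 ('b'): unique! => answer = 2

2


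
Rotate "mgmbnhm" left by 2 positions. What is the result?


Input: "mgmbnhm", rotate left by 2
First 2 characters: "mg"
Remaining characters: "mbnhm"
Concatenate remaining + first: "mbnhm" + "mg" = "mbnhmmg"

mbnhmmg


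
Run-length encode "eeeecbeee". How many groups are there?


Input: eeeecbeee
Scanning for consecutive runs:
  Group 1: 'e' x 4 (positions 0-3)
  Group 2: 'c' x 1 (positions 4-4)
  Group 3: 'b' x 1 (positions 5-5)
  Group 4: 'e' x 3 (positions 6-8)
Total groups: 4

4


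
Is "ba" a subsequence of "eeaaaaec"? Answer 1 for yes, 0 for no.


Check if "ba" is a subsequence of "eeaaaaec"
Greedy scan:
  Position 0 ('e'): no match needed
  Position 1 ('e'): no match needed
  Position 2 ('a'): no match needed
  Position 3 ('a'): no match needed
  Position 4 ('a'): no match needed
  Position 5 ('a'): no match needed
  Position 6 ('e'): no match needed
  Position 7 ('c'): no match needed
Only matched 0/2 characters => not a subsequence

0


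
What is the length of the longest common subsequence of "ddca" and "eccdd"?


LCS of "ddca" and "eccdd"
DP table:
           e    c    c    d    d
      0    0    0    0    0    0
  d   0    0    0    0    1    1
  d   0    0    0    0    1    2
  c   0    0    1    1    1    2
  a   0    0    1    1    1    2
LCS length = dp[4][5] = 2

2
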